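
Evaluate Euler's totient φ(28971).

Factor 28971: 28971 = 3**3 · 29 · 37.
φ(3^3) = 3^2·(3−1) = 9·2 = 18.
φ(29) = 29 − 1 = 28.
φ(37) = 37 − 1 = 36.
Since φ is multiplicative, φ(28971) = 18 · 28 · 36 = 18144.

18144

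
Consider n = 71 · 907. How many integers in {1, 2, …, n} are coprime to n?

63420

φ(71) = 71 − 1 = 70.
φ(907) = 907 − 1 = 906.
Since φ is multiplicative, φ(64397) = 70 · 906 = 63420.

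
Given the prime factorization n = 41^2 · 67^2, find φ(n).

φ(41^2) = 41^1·(41−1) = 41·40 = 1640.
φ(67^2) = 67^2 − 67^1 = 4489 − 67 = 4422.
Since φ is multiplicative, φ(7546009) = 1640 · 4422 = 7252080.

7252080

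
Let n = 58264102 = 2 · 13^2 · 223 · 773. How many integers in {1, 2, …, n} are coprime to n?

26735904

φ(2) = 2 − 1 = 1.
φ(13^2) = 13^2 − 13^1 = 169 − 13 = 156.
φ(223) = 223 − 1 = 222.
φ(773) = 773 − 1 = 772.
Multiply: 1 · 156 · 222 · 772 = 26735904.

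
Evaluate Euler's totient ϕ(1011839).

1011839 = 23 · 29 · 37 · 41.
φ(23) = 23 − 1 = 22.
φ(29) = 29 − 1 = 28.
φ(37) = 37 − 1 = 36.
φ(41) = 41 − 1 = 40.
Since φ is multiplicative, φ(1011839) = 22 · 28 · 36 · 40 = 887040.

887040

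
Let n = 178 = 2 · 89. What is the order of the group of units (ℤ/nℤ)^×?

φ(2) = 2 − 1 = 1.
φ(89) = 89 − 1 = 88.
φ(178) = 1 × 88 = 88.

88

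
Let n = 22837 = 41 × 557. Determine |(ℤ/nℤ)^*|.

φ(41) = 41 − 1 = 40.
φ(557) = 557 − 1 = 556.
Multiply: 40 · 556 = 22240.

22240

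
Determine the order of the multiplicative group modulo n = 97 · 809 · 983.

φ(97) = 97 − 1 = 96.
φ(809) = 809 − 1 = 808.
φ(983) = 983 − 1 = 982.
Multiply: 96 · 808 · 982 = 76171776.

76171776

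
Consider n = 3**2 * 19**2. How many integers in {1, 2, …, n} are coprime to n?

2052

φ(3249) = 3249 · (1 − 1/3) · (1 − 1/19)
       = 3249 · 36/57 = 2052.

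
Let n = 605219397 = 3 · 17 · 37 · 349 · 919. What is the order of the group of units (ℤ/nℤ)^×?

φ(605219397) = 605219397 · (1 − 1/3) · (1 − 1/17) · (1 − 1/37) · (1 − 1/349) · (1 − 1/919)
       = 605219397 · 368022528/605219397 = 368022528.

368022528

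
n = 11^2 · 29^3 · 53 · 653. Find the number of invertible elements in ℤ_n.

87820853120

φ(102133547021) = 102133547021 · (1 − 1/11) · (1 − 1/29) · (1 − 1/53) · (1 − 1/653)
       = 102133547021 · 9493120/11040271 = 87820853120.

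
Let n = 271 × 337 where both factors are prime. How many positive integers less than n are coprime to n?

90720

For distinct primes, φ(pq) = (p−1)(q−1) = 270 × 336 = 90720.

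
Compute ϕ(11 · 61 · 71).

42000

φ(11) = 11 − 1 = 10.
φ(61) = 61 − 1 = 60.
φ(71) = 71 − 1 = 70.
Multiply: 10 · 60 · 70 = 42000.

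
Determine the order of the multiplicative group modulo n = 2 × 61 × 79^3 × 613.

17875222560

φ(36872414654) = 36872414654 · (1 − 1/2) · (1 − 1/61) · (1 − 1/79) · (1 − 1/613)
       = 36872414654 · 2864160/5908094 = 17875222560.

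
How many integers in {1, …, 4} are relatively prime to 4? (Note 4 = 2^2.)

φ(2^2) = 2^2 − 2^1 = 4 − 2 = 2.

2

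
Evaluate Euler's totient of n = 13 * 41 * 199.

95040

φ(106067) = 106067 · (1 − 1/13) · (1 − 1/41) · (1 − 1/199)
       = 106067 · 95040/106067 = 95040.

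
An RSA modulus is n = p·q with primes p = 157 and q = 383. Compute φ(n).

φ(pq) = (p−1)(q−1) = 156 · 382 = 59592.

59592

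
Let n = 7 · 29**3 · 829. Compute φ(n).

φ(141529367) = 141529367 · (1 − 1/7) · (1 − 1/29) · (1 − 1/829)
       = 141529367 · 139104/168287 = 116986464.

116986464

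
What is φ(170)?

Prime factorization: 170 = 2 · 5 · 17.
φ(170) = 170 · (1 − 1/2) · (1 − 1/5) · (1 − 1/17)
       = 170 · 64/170 = 64.

64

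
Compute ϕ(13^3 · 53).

φ(13^3) = 13^3 − 13^2 = 2197 − 169 = 2028.
φ(53) = 53 − 1 = 52.
φ(116441) = 2028 × 52 = 105456.

105456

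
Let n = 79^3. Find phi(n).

φ(79^3) = 79^2·(79−1) = 6241·78 = 486798.

486798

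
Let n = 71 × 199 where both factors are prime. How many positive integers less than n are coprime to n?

13860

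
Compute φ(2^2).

2

φ(4) = 4 · (1 − 1/2)
       = 4 · 1/2 = 2.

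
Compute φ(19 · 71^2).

φ(95779) = 95779 · (1 − 1/19) · (1 − 1/71)
       = 95779 · 1260/1349 = 89460.

89460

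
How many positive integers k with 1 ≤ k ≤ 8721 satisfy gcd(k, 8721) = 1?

5184

First factor: 8721 = 3^3 × 17 × 19.
φ(3^3) = 3^3 − 3^2 = 27 − 9 = 18.
φ(17) = 17 − 1 = 16.
φ(19) = 19 − 1 = 18.
φ(8721) = 18 × 16 × 18 = 5184.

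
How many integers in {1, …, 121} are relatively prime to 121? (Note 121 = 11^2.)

110

φ(11^2) = 11^2 − 11^1 = 121 − 11 = 110.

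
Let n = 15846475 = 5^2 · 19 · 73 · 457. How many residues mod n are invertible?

11819520

φ(5^2) = 5^1·(5−1) = 5·4 = 20.
φ(19) = 19 − 1 = 18.
φ(73) = 73 − 1 = 72.
φ(457) = 457 − 1 = 456.
φ(15846475) = 20 × 18 × 72 × 456 = 11819520.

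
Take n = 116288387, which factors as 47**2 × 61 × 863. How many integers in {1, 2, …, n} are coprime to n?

φ(116288387) = 116288387 · (1 − 1/47) · (1 − 1/61) · (1 − 1/863)
       = 116288387 · 2379120/2474221 = 111818640.

111818640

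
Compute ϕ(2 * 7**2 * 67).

φ(6566) = 6566 · (1 − 1/2) · (1 − 1/7) · (1 − 1/67)
       = 6566 · 396/938 = 2772.

2772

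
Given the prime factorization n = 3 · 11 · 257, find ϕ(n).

5120

φ(8481) = 8481 · (1 − 1/3) · (1 − 1/11) · (1 − 1/257)
       = 8481 · 5120/8481 = 5120.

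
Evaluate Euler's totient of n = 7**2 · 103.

4284

φ(5047) = 5047 · (1 − 1/7) · (1 − 1/103)
       = 5047 · 612/721 = 4284.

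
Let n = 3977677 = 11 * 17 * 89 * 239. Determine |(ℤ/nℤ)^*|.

3351040

φ(3977677) = 3977677 · (1 − 1/11) · (1 − 1/17) · (1 − 1/89) · (1 − 1/239)
       = 3977677 · 3351040/3977677 = 3351040.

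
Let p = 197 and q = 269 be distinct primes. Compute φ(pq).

52528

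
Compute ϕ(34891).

31680

Factor 34891: 34891 = 23 × 37 × 41.
φ(23) = 23 − 1 = 22.
φ(37) = 37 − 1 = 36.
φ(41) = 41 − 1 = 40.
Multiply: 22 · 36 · 40 = 31680.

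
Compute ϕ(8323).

6720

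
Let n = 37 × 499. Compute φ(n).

φ(37) = 37 − 1 = 36.
φ(499) = 499 − 1 = 498.
Multiply: 36 · 498 = 17928.

17928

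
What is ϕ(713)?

660

Prime factorization: 713 = 23 × 31.
φ(23) = 23 − 1 = 22.
φ(31) = 31 − 1 = 30.
φ(713) = 22 × 30 = 660.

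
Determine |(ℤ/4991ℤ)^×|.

First factor: 4991 = 7 · 23 · 31.
φ(4991) = 4991 · (1 − 1/7) · (1 − 1/23) · (1 − 1/31)
       = 4991 · 3960/4991 = 3960.

3960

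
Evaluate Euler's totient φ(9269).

Factor 9269: 9269 = 13 × 23 × 31.
φ(13) = 13 − 1 = 12.
φ(23) = 23 − 1 = 22.
φ(31) = 31 − 1 = 30.
φ(9269) = 12 × 22 × 30 = 7920.

7920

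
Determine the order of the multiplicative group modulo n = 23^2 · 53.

26312

φ(23^2) = 23^2 − 23^1 = 529 − 23 = 506.
φ(53) = 53 − 1 = 52.
Since φ is multiplicative, φ(28037) = 506 · 52 = 26312.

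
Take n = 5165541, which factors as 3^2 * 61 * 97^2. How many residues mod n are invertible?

φ(3^2) = 3^2 − 3^1 = 9 − 3 = 6.
φ(61) = 61 − 1 = 60.
φ(97^2) = 97^2 − 97^1 = 9409 − 97 = 9312.
φ(5165541) = 6 × 60 × 9312 = 3352320.

3352320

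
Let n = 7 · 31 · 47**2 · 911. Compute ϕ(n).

354135600

φ(436690583) = 436690583 · (1 − 1/7) · (1 − 1/31) · (1 − 1/47) · (1 − 1/911)
       = 436690583 · 7534800/9291289 = 354135600.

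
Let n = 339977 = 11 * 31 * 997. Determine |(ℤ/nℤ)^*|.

φ(11) = 11 − 1 = 10.
φ(31) = 31 − 1 = 30.
φ(997) = 997 − 1 = 996.
φ(339977) = 10 × 30 × 996 = 298800.

298800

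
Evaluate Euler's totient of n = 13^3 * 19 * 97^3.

32972749056

φ(13^3) = 13^3 − 13^2 = 2197 − 169 = 2028.
φ(19) = 19 − 1 = 18.
φ(97^3) = 97^3 − 97^2 = 912673 − 9409 = 903264.
Multiply: 2028 · 18 · 903264 = 32972749056.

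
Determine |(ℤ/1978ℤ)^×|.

1978 = 2 · 23 · 43.
φ(2) = 2 − 1 = 1.
φ(23) = 23 − 1 = 22.
φ(43) = 43 − 1 = 42.
Since φ is multiplicative, φ(1978) = 1 · 22 · 42 = 924.

924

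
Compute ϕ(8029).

6480

Factor 8029: 8029 = 7 · 31 · 37.
φ(8029) = 8029 · (1 − 1/7) · (1 − 1/31) · (1 − 1/37)
       = 8029 · 6480/8029 = 6480.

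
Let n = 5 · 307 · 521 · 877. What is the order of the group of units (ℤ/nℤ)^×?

557556480

φ(5) = 5 − 1 = 4.
φ(307) = 307 − 1 = 306.
φ(521) = 521 − 1 = 520.
φ(877) = 877 − 1 = 876.
Since φ is multiplicative, φ(701367595) = 4 · 306 · 520 · 876 = 557556480.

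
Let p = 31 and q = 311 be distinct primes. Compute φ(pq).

For distinct primes, φ(pq) = (p−1)(q−1) = 30 × 310 = 9300.

9300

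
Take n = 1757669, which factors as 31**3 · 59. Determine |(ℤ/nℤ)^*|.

φ(31^3) = 31^2·(31−1) = 961·30 = 28830.
φ(59) = 59 − 1 = 58.
Multiply: 28830 · 58 = 1672140.

1672140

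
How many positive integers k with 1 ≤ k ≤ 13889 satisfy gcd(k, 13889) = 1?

12096

Prime factorization: 13889 = 17 * 19 * 43.
φ(17) = 17 − 1 = 16.
φ(19) = 19 − 1 = 18.
φ(43) = 43 − 1 = 42.
Since φ is multiplicative, φ(13889) = 16 · 18 · 42 = 12096.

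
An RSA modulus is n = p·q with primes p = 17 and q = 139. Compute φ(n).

φ(n) = (p − 1)(q − 1) = (17−1)(139−1) = 16·138 = 2208.

2208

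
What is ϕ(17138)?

Prime factorization: 17138 = 2 · 11 · 19 · 41.
φ(2) = 2 − 1 = 1.
φ(11) = 11 − 1 = 10.
φ(19) = 19 − 1 = 18.
φ(41) = 41 − 1 = 40.
Since φ is multiplicative, φ(17138) = 1 · 10 · 18 · 40 = 7200.

7200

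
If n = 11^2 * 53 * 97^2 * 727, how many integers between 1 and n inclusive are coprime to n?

38670128640

φ(11^2) = 11^2 − 11^1 = 121 − 11 = 110.
φ(53) = 53 − 1 = 52.
φ(97^2) = 97^1·(97−1) = 97·96 = 9312.
φ(727) = 727 − 1 = 726.
Since φ is multiplicative, φ(43867119659) = 110 · 52 · 9312 · 726 = 38670128640.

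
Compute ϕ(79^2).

6162

φ(6241) = 6241 · (1 − 1/79)
       = 6241 · 78/79 = 6162.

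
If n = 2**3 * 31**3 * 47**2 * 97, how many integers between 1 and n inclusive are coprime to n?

23934896640

φ(51067255544) = 51067255544 · (1 − 1/2) · (1 − 1/31) · (1 − 1/47) · (1 − 1/97)
       = 51067255544 · 132480/282658 = 23934896640.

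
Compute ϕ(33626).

First factor: 33626 = 2 × 17 × 23 × 43.
φ(2) = 2 − 1 = 1.
φ(17) = 17 − 1 = 16.
φ(23) = 23 − 1 = 22.
φ(43) = 43 − 1 = 42.
Multiply: 1 · 16 · 22 · 42 = 14784.

14784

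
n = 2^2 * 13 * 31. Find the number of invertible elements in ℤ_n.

720

φ(1612) = 1612 · (1 − 1/2) · (1 − 1/13) · (1 − 1/31)
       = 1612 · 360/806 = 720.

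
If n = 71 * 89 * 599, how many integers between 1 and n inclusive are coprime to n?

φ(71) = 71 − 1 = 70.
φ(89) = 89 − 1 = 88.
φ(599) = 599 − 1 = 598.
Multiply: 70 · 88 · 598 = 3683680.

3683680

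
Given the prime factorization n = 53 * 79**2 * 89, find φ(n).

φ(53) = 53 − 1 = 52.
φ(79^2) = 79^1·(79−1) = 79·78 = 6162.
φ(89) = 89 − 1 = 88.
Since φ is multiplicative, φ(29438797) = 52 · 6162 · 88 = 28197312.

28197312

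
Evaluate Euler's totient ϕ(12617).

Prime factorization: 12617 = 11 × 31 × 37.
φ(11) = 11 − 1 = 10.
φ(31) = 31 − 1 = 30.
φ(37) = 37 − 1 = 36.
φ(12617) = 10 × 30 × 36 = 10800.

10800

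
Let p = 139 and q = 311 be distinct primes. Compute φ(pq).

For distinct primes, φ(pq) = (p−1)(q−1) = 138 × 310 = 42780.

42780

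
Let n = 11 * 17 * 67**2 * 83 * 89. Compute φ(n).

5105464320

φ(11) = 11 − 1 = 10.
φ(17) = 17 − 1 = 16.
φ(67^2) = 67^1·(67−1) = 67·66 = 4422.
φ(83) = 83 − 1 = 82.
φ(89) = 89 − 1 = 88.
Multiply: 10 · 16 · 4422 · 82 · 88 = 5105464320.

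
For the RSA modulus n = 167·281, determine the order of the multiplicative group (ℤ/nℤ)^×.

φ(n) = (p − 1)(q − 1) = (167−1)(281−1) = 166·280 = 46480.

46480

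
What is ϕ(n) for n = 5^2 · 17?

320

φ(425) = 425 · (1 − 1/5) · (1 − 1/17)
       = 425 · 64/85 = 320.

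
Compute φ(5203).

4620

5203 = 11^2 · 43.
φ(11^2) = 11^1·(11−1) = 11·10 = 110.
φ(43) = 43 − 1 = 42.
φ(5203) = 110 × 42 = 4620.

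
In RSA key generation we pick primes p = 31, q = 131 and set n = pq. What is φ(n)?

φ(4061) = 4061 · (1 − 1/31) · (1 − 1/131)
       = 4061 · 3900/4061 = 3900.

3900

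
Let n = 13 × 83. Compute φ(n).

984

φ(13) = 13 − 1 = 12.
φ(83) = 83 − 1 = 82.
φ(1079) = 12 × 82 = 984.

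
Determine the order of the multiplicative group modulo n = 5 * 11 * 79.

φ(5) = 5 − 1 = 4.
φ(11) = 11 − 1 = 10.
φ(79) = 79 − 1 = 78.
φ(4345) = 4 × 10 × 78 = 3120.

3120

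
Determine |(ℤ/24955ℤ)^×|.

24955 = 5 * 7 * 23 * 31.
φ(24955) = 24955 · (1 − 1/5) · (1 − 1/7) · (1 − 1/23) · (1 − 1/31)
       = 24955 · 15840/24955 = 15840.

15840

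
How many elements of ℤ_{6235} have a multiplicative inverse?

4704

6235 = 5 × 29 × 43.
φ(5) = 5 − 1 = 4.
φ(29) = 29 − 1 = 28.
φ(43) = 43 − 1 = 42.
φ(6235) = 4 × 28 × 42 = 4704.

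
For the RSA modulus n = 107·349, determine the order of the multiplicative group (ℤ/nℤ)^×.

36888

φ(pq) = (p−1)(q−1) = 106 · 348 = 36888.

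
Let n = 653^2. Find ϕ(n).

φ(653^2) = 653^1·(653−1) = 653·652 = 425756.

425756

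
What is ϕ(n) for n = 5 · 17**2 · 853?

926976

φ(1232585) = 1232585 · (1 − 1/5) · (1 − 1/17) · (1 − 1/853)
       = 1232585 · 54528/72505 = 926976.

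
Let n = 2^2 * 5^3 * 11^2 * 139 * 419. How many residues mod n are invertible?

φ(3523580500) = 3523580500 · (1 − 1/2) · (1 − 1/5) · (1 − 1/11) · (1 − 1/139) · (1 − 1/419)
       = 3523580500 · 2307360/6406510 = 1269048000.

1269048000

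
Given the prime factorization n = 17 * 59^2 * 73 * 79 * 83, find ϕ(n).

25213953024

φ(28325721997) = 28325721997 · (1 − 1/17) · (1 − 1/59) · (1 − 1/73) · (1 − 1/79) · (1 − 1/83)
       = 28325721997 · 427355136/480096983 = 25213953024.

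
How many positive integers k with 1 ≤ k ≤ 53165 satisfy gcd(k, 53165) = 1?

35280

First factor: 53165 = 5 × 7^3 × 31.
φ(53165) = 53165 · (1 − 1/5) · (1 − 1/7) · (1 − 1/31)
       = 53165 · 720/1085 = 35280.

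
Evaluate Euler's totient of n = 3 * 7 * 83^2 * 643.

52433424

φ(3) = 3 − 1 = 2.
φ(7) = 7 − 1 = 6.
φ(83^2) = 83^1·(83−1) = 83·82 = 6806.
φ(643) = 643 − 1 = 642.
φ(93022167) = 2 × 6 × 6806 × 642 = 52433424.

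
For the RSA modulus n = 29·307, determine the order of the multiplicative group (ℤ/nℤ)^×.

8568

φ(pq) = (p−1)(q−1) = 28 · 306 = 8568.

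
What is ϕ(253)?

220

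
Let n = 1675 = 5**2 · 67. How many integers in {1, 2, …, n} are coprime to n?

1320

φ(5^2) = 5^1·(5−1) = 5·4 = 20.
φ(67) = 67 − 1 = 66.
φ(1675) = 20 × 66 = 1320.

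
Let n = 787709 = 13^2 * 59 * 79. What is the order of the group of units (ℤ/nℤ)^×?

705744

φ(787709) = 787709 · (1 − 1/13) · (1 − 1/59) · (1 − 1/79)
       = 787709 · 54288/60593 = 705744.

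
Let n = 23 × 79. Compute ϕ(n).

1716

φ(23) = 23 − 1 = 22.
φ(79) = 79 − 1 = 78.
φ(1817) = 22 × 78 = 1716.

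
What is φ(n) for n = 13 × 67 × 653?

φ(13) = 13 − 1 = 12.
φ(67) = 67 − 1 = 66.
φ(653) = 653 − 1 = 652.
Since φ is multiplicative, φ(568763) = 12 · 66 · 652 = 516384.

516384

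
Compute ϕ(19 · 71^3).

6351660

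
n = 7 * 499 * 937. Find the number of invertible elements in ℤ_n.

2796768

φ(3272941) = 3272941 · (1 − 1/7) · (1 − 1/499) · (1 − 1/937)
       = 3272941 · 2796768/3272941 = 2796768.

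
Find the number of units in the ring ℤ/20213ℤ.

17920

20213 = 17 · 29 · 41.
φ(20213) = 20213 · (1 − 1/17) · (1 − 1/29) · (1 − 1/41)
       = 20213 · 17920/20213 = 17920.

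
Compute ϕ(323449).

Factor 323449: 323449 = 7**3 · 23 · 41.
φ(7^3) = 7^2·(7−1) = 49·6 = 294.
φ(23) = 23 − 1 = 22.
φ(41) = 41 − 1 = 40.
Since φ is multiplicative, φ(323449) = 294 · 22 · 40 = 258720.

258720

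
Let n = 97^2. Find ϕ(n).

9312

φ(9409) = 9409 · (1 − 1/97)
       = 9409 · 96/97 = 9312.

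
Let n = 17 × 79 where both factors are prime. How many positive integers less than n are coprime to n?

1248

φ(1343) = 1343 · (1 − 1/17) · (1 − 1/79)
       = 1343 · 1248/1343 = 1248.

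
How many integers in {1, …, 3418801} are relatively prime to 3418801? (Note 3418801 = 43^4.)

φ(3418801) = 3418801 · (1 − 1/43)
       = 3418801 · 42/43 = 3339294.

3339294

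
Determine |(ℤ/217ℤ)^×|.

Factor 217: 217 = 7 × 31.
φ(217) = 217 · (1 − 1/7) · (1 − 1/31)
       = 217 · 180/217 = 180.

180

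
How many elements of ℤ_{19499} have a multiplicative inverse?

Factor 19499: 19499 = 17 × 31 × 37.
φ(19499) = 19499 · (1 − 1/17) · (1 − 1/31) · (1 − 1/37)
       = 19499 · 17280/19499 = 17280.

17280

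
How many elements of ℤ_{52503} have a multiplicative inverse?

First factor: 52503 = 3 × 11 × 37 × 43.
φ(3) = 3 − 1 = 2.
φ(11) = 11 − 1 = 10.
φ(37) = 37 − 1 = 36.
φ(43) = 43 − 1 = 42.
Since φ is multiplicative, φ(52503) = 2 · 10 · 36 · 42 = 30240.

30240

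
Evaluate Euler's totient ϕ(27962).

First factor: 27962 = 2 · 11 · 31 · 41.
φ(27962) = 27962 · (1 − 1/2) · (1 − 1/11) · (1 − 1/31) · (1 − 1/41)
       = 27962 · 12000/27962 = 12000.

12000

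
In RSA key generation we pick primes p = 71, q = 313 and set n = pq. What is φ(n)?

φ(71) = 71 − 1 = 70.
φ(313) = 313 − 1 = 312.
Multiply: 70 · 312 = 21840.

21840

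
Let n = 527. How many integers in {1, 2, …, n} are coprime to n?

480

527 = 17 · 31.
φ(17) = 17 − 1 = 16.
φ(31) = 31 − 1 = 30.
Since φ is multiplicative, φ(527) = 16 · 30 = 480.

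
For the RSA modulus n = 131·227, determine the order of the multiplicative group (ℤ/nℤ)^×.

For distinct primes, φ(pq) = (p−1)(q−1) = 130 × 226 = 29380.

29380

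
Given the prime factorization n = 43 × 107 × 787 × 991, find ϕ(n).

φ(43) = 43 − 1 = 42.
φ(107) = 107 − 1 = 106.
φ(787) = 787 − 1 = 786.
φ(991) = 991 − 1 = 990.
Multiply: 42 · 106 · 786 · 990 = 3464279280.

3464279280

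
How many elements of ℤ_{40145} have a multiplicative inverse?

25920

Factor 40145: 40145 = 5 · 7 · 31 · 37.
φ(5) = 5 − 1 = 4.
φ(7) = 7 − 1 = 6.
φ(31) = 31 − 1 = 30.
φ(37) = 37 − 1 = 36.
Since φ is multiplicative, φ(40145) = 4 · 6 · 30 · 36 = 25920.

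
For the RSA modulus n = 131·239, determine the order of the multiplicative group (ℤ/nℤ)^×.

30940

φ(31309) = 31309 · (1 − 1/131) · (1 − 1/239)
       = 31309 · 30940/31309 = 30940.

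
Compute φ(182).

182 = 2 · 7 · 13.
φ(2) = 2 − 1 = 1.
φ(7) = 7 − 1 = 6.
φ(13) = 13 − 1 = 12.
Since φ is multiplicative, φ(182) = 1 · 6 · 12 = 72.

72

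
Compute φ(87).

87 = 3 · 29.
φ(87) = 87 · (1 − 1/3) · (1 − 1/29)
       = 87 · 56/87 = 56.

56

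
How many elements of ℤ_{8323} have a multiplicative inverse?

First factor: 8323 = 7 * 29 * 41.
φ(8323) = 8323 · (1 − 1/7) · (1 − 1/29) · (1 − 1/41)
       = 8323 · 6720/8323 = 6720.

6720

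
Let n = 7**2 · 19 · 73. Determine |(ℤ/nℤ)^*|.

54432

φ(7^2) = 7^2 − 7^1 = 49 − 7 = 42.
φ(19) = 19 − 1 = 18.
φ(73) = 73 − 1 = 72.
Since φ is multiplicative, φ(67963) = 42 · 18 · 72 = 54432.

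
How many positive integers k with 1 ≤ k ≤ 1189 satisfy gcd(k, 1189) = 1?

Prime factorization: 1189 = 29 · 41.
φ(1189) = 1189 · (1 − 1/29) · (1 − 1/41)
       = 1189 · 1120/1189 = 1120.

1120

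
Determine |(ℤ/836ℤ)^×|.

Factor 836: 836 = 2**2 * 11 * 19.
φ(2^2) = 2^1·(2−1) = 2·1 = 2.
φ(11) = 11 − 1 = 10.
φ(19) = 19 − 1 = 18.
φ(836) = 2 × 10 × 18 = 360.

360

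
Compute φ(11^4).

φ(14641) = 14641 · (1 − 1/11)
       = 14641 · 10/11 = 13310.

13310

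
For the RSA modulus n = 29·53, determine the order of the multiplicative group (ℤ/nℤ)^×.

1456

φ(29) = 29 − 1 = 28.
φ(53) = 53 − 1 = 52.
Multiply: 28 · 52 = 1456.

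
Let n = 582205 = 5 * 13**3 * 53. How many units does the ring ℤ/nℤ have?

421824

φ(5) = 5 − 1 = 4.
φ(13^3) = 13^3 − 13^2 = 2197 − 169 = 2028.
φ(53) = 53 − 1 = 52.
Multiply: 4 · 2028 · 52 = 421824.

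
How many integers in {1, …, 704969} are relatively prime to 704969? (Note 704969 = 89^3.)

697048

φ(89^3) = 89^3 − 89^2 = 704969 − 7921 = 697048.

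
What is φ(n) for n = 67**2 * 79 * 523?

180046152

φ(185472013) = 185472013 · (1 − 1/67) · (1 − 1/79) · (1 − 1/523)
       = 185472013 · 2687256/2768239 = 180046152.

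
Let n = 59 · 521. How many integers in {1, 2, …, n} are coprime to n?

30160

φ(30739) = 30739 · (1 − 1/59) · (1 − 1/521)
       = 30739 · 30160/30739 = 30160.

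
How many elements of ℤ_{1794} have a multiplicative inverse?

528

Factor 1794: 1794 = 2 × 3 × 13 × 23.
φ(1794) = 1794 · (1 − 1/2) · (1 − 1/3) · (1 − 1/13) · (1 − 1/23)
       = 1794 · 528/1794 = 528.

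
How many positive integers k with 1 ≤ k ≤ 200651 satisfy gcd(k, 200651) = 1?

161280

200651 = 11 · 17 · 29 · 37.
φ(11) = 11 − 1 = 10.
φ(17) = 17 − 1 = 16.
φ(29) = 29 − 1 = 28.
φ(37) = 37 − 1 = 36.
Multiply: 10 · 16 · 28 · 36 = 161280.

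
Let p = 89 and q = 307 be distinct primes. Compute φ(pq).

26928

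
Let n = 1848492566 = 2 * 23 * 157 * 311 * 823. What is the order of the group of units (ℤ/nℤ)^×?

φ(2) = 2 − 1 = 1.
φ(23) = 23 − 1 = 22.
φ(157) = 157 − 1 = 156.
φ(311) = 311 − 1 = 310.
φ(823) = 823 − 1 = 822.
Multiply: 1 · 22 · 156 · 310 · 822 = 874542240.

874542240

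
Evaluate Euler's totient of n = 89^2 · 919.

φ(7279399) = 7279399 · (1 − 1/89) · (1 − 1/919)
       = 7279399 · 80784/81791 = 7189776.

7189776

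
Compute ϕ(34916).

Prime factorization: 34916 = 2^2 · 7 · 29 · 43.
φ(2^2) = 2^2 − 2^1 = 4 − 2 = 2.
φ(7) = 7 − 1 = 6.
φ(29) = 29 − 1 = 28.
φ(43) = 43 − 1 = 42.
Multiply: 2 · 6 · 28 · 42 = 14112.

14112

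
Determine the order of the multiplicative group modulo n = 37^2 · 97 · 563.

φ(37^2) = 37^1·(37−1) = 37·36 = 1332.
φ(97) = 97 − 1 = 96.
φ(563) = 563 − 1 = 562.
Multiply: 1332 · 96 · 562 = 71864064.

71864064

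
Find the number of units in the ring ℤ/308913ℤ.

174240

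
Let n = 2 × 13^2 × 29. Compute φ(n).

4368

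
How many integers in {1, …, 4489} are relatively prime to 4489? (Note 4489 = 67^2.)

φ(4489) = 4489 · (1 − 1/67)
       = 4489 · 66/67 = 4422.

4422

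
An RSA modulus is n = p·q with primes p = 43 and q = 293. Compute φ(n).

12264

φ(43) = 43 − 1 = 42.
φ(293) = 293 − 1 = 292.
φ(12599) = 42 × 292 = 12264.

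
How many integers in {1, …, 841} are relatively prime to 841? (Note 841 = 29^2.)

812

φ(29^2) = 29^2 − 29^1 = 841 − 29 = 812.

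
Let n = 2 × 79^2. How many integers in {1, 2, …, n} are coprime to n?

φ(2) = 2 − 1 = 1.
φ(79^2) = 79^1·(79−1) = 79·78 = 6162.
Multiply: 1 · 6162 = 6162.

6162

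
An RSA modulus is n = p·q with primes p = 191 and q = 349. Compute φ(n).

66120

For distinct primes, φ(pq) = (p−1)(q−1) = 190 × 348 = 66120.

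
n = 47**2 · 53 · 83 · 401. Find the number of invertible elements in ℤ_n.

φ(47^2) = 47^2 − 47^1 = 2209 − 47 = 2162.
φ(53) = 53 − 1 = 52.
φ(83) = 83 − 1 = 82.
φ(401) = 401 − 1 = 400.
φ(3896673791) = 2162 × 52 × 82 × 400 = 3687507200.

3687507200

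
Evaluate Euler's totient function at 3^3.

18

φ(27) = 27 · (1 − 1/3)
       = 27 · 2/3 = 18.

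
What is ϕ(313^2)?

97656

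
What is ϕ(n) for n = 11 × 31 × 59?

φ(11) = 11 − 1 = 10.
φ(31) = 31 − 1 = 30.
φ(59) = 59 − 1 = 58.
Since φ is multiplicative, φ(20119) = 10 · 30 · 58 = 17400.

17400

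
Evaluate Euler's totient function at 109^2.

11772

φ(11881) = 11881 · (1 − 1/109)
       = 11881 · 108/109 = 11772.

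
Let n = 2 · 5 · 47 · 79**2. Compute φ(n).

1133808

φ(2933270) = 2933270 · (1 − 1/2) · (1 − 1/5) · (1 − 1/47) · (1 − 1/79)
       = 2933270 · 14352/37130 = 1133808.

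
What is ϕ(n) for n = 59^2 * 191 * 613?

397910160

φ(59^2) = 59^2 − 59^1 = 3481 − 59 = 3422.
φ(191) = 191 − 1 = 190.
φ(613) = 613 − 1 = 612.
φ(407565923) = 3422 × 190 × 612 = 397910160.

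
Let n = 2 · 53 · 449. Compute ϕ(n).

23296

φ(2) = 2 − 1 = 1.
φ(53) = 53 − 1 = 52.
φ(449) = 449 − 1 = 448.
Multiply: 1 · 52 · 448 = 23296.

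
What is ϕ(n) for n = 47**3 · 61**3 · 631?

φ(47^3) = 47^2·(47−1) = 2209·46 = 101614.
φ(61^3) = 61^2·(61−1) = 3721·60 = 223260.
φ(631) = 631 − 1 = 630.
φ(14870050317053) = 101614 × 223260 × 630 = 14292395233200.

14292395233200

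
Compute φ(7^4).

φ(7^4) = 7^4 − 7^3 = 2401 − 343 = 2058.

2058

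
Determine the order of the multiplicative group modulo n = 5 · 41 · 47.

7360

φ(5) = 5 − 1 = 4.
φ(41) = 41 − 1 = 40.
φ(47) = 47 − 1 = 46.
Multiply: 4 · 40 · 46 = 7360.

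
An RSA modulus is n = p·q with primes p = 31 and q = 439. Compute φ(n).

13140

φ(n) = (p − 1)(q − 1) = (31−1)(439−1) = 30·438 = 13140.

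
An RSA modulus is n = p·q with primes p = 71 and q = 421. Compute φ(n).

29400

φ(pq) = (p−1)(q−1) = 70 · 420 = 29400.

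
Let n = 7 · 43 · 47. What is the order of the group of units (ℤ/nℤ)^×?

φ(14147) = 14147 · (1 − 1/7) · (1 − 1/43) · (1 − 1/47)
       = 14147 · 11592/14147 = 11592.

11592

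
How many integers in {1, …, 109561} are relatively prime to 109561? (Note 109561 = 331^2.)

109230

φ(331^2) = 331^1·(331−1) = 331·330 = 109230.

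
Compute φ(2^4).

8

φ(16) = 16 · (1 − 1/2)
       = 16 · 1/2 = 8.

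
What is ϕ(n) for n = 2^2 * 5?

8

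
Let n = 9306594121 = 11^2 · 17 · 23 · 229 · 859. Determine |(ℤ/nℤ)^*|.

φ(11^2) = 11^1·(11−1) = 11·10 = 110.
φ(17) = 17 − 1 = 16.
φ(23) = 23 − 1 = 22.
φ(229) = 229 − 1 = 228.
φ(859) = 859 − 1 = 858.
φ(9306594121) = 110 × 16 × 22 × 228 × 858 = 7574561280.

7574561280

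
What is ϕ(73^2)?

5256

φ(73^2) = 73^2 − 73^1 = 5329 − 73 = 5256.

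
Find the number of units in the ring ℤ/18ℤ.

6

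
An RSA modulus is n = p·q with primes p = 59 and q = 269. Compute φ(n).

φ(n) = (p − 1)(q − 1) = (59−1)(269−1) = 58·268 = 15544.

15544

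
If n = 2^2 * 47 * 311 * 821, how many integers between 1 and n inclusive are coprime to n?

23386400

φ(48002228) = 48002228 · (1 − 1/2) · (1 − 1/47) · (1 − 1/311) · (1 − 1/821)
       = 48002228 · 11693200/24001114 = 23386400.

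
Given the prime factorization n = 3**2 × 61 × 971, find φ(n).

φ(3^2) = 3^1·(3−1) = 3·2 = 6.
φ(61) = 61 − 1 = 60.
φ(971) = 971 − 1 = 970.
Multiply: 6 · 60 · 970 = 349200.

349200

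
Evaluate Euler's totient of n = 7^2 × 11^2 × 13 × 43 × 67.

153679680

φ(7^2) = 7^2 − 7^1 = 49 − 7 = 42.
φ(11^2) = 11^1·(11−1) = 11·10 = 110.
φ(13) = 13 − 1 = 12.
φ(43) = 43 − 1 = 42.
φ(67) = 67 − 1 = 66.
φ(222058837) = 42 × 110 × 12 × 42 × 66 = 153679680.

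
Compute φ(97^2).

9312

φ(97^2) = 97^2 − 97^1 = 9409 − 97 = 9312.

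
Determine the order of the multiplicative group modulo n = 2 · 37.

36

φ(74) = 74 · (1 − 1/2) · (1 − 1/37)
       = 74 · 36/74 = 36.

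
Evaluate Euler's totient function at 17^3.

4624

φ(4913) = 4913 · (1 − 1/17)
       = 4913 · 16/17 = 4624.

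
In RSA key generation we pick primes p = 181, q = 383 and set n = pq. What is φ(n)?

68760

φ(n) = (p − 1)(q − 1) = (181−1)(383−1) = 180·382 = 68760.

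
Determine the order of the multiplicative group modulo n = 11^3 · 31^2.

φ(11^3) = 11^2·(11−1) = 121·10 = 1210.
φ(31^2) = 31^1·(31−1) = 31·30 = 930.
Multiply: 1210 · 930 = 1125300.

1125300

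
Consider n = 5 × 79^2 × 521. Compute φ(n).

12816960

φ(16257805) = 16257805 · (1 − 1/5) · (1 − 1/79) · (1 − 1/521)
       = 16257805 · 162240/205795 = 12816960.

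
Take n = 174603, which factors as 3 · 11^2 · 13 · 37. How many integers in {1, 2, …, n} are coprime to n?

φ(3) = 3 − 1 = 2.
φ(11^2) = 11^1·(11−1) = 11·10 = 110.
φ(13) = 13 − 1 = 12.
φ(37) = 37 − 1 = 36.
Since φ is multiplicative, φ(174603) = 2 · 110 · 12 · 36 = 95040.

95040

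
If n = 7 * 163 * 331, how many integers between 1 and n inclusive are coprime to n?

φ(377671) = 377671 · (1 − 1/7) · (1 − 1/163) · (1 − 1/331)
       = 377671 · 320760/377671 = 320760.

320760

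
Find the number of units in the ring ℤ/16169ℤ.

14256

16169 = 19 · 23 · 37.
φ(19) = 19 − 1 = 18.
φ(23) = 23 − 1 = 22.
φ(37) = 37 − 1 = 36.
Multiply: 18 · 22 · 36 = 14256.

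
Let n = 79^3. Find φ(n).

φ(79^3) = 79^3 − 79^2 = 493039 − 6241 = 486798.

486798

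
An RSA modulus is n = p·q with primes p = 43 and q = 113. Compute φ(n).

φ(pq) = (p−1)(q−1) = 42 · 112 = 4704.

4704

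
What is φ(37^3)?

49284

φ(50653) = 50653 · (1 − 1/37)
       = 50653 · 36/37 = 49284.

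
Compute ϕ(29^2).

812

φ(29^2) = 29^2 − 29^1 = 841 − 29 = 812.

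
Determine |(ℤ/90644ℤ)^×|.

Factor 90644: 90644 = 2^2 · 17 · 31 · 43.
φ(2^2) = 2^2 − 2^1 = 4 − 2 = 2.
φ(17) = 17 − 1 = 16.
φ(31) = 31 − 1 = 30.
φ(43) = 43 − 1 = 42.
Multiply: 2 · 16 · 30 · 42 = 40320.

40320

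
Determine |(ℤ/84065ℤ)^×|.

59136

Prime factorization: 84065 = 5 · 17 · 23 · 43.
φ(5) = 5 − 1 = 4.
φ(17) = 17 − 1 = 16.
φ(23) = 23 − 1 = 22.
φ(43) = 43 − 1 = 42.
Since φ is multiplicative, φ(84065) = 4 · 16 · 22 · 42 = 59136.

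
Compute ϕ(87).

First factor: 87 = 3 * 29.
φ(87) = 87 · (1 − 1/3) · (1 − 1/29)
       = 87 · 56/87 = 56.

56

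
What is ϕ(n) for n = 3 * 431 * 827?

710360

φ(1069311) = 1069311 · (1 − 1/3) · (1 − 1/431) · (1 − 1/827)
       = 1069311 · 710360/1069311 = 710360.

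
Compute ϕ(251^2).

φ(63001) = 63001 · (1 − 1/251)
       = 63001 · 250/251 = 62750.

62750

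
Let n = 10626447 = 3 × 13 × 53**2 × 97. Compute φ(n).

φ(10626447) = 10626447 · (1 − 1/3) · (1 − 1/13) · (1 − 1/53) · (1 − 1/97)
       = 10626447 · 119808/200499 = 6349824.

6349824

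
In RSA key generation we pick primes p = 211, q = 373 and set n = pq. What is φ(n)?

78120

φ(211) = 211 − 1 = 210.
φ(373) = 373 − 1 = 372.
φ(78703) = 210 × 372 = 78120.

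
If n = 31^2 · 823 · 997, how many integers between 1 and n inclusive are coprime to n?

761402160

φ(788530291) = 788530291 · (1 − 1/31) · (1 − 1/823) · (1 − 1/997)
       = 788530291 · 24561360/25436461 = 761402160.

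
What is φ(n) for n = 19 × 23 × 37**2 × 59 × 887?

27105731136

φ(31308374249) = 31308374249 · (1 − 1/19) · (1 − 1/23) · (1 − 1/37) · (1 − 1/59) · (1 − 1/887)
       = 31308374249 · 732587328/846172277 = 27105731136.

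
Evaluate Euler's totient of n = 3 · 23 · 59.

2552

φ(4071) = 4071 · (1 − 1/3) · (1 − 1/23) · (1 − 1/59)
       = 4071 · 2552/4071 = 2552.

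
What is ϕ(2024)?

2024 = 2**3 · 11 · 23.
φ(2024) = 2024 · (1 − 1/2) · (1 − 1/11) · (1 − 1/23)
       = 2024 · 220/506 = 880.

880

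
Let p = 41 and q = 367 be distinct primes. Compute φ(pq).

φ(n) = (p − 1)(q − 1) = (41−1)(367−1) = 40·366 = 14640.

14640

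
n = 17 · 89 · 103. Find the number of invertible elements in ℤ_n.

143616

φ(155839) = 155839 · (1 − 1/17) · (1 − 1/89) · (1 − 1/103)
       = 155839 · 143616/155839 = 143616.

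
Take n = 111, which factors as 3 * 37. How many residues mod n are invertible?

φ(111) = 111 · (1 − 1/3) · (1 − 1/37)
       = 111 · 72/111 = 72.

72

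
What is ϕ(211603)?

First factor: 211603 = 7 * 19 * 37 * 43.
φ(211603) = 211603 · (1 − 1/7) · (1 − 1/19) · (1 − 1/37) · (1 − 1/43)
       = 211603 · 163296/211603 = 163296.

163296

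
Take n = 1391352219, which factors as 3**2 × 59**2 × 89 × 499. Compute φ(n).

φ(3^2) = 3^1·(3−1) = 3·2 = 6.
φ(59^2) = 59^2 − 59^1 = 3481 − 59 = 3422.
φ(89) = 89 − 1 = 88.
φ(499) = 499 − 1 = 498.
Since φ is multiplicative, φ(1391352219) = 6 · 3422 · 88 · 498 = 899794368.

899794368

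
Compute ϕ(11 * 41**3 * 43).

φ(11) = 11 − 1 = 10.
φ(41^3) = 41^2·(41−1) = 1681·40 = 67240.
φ(43) = 43 − 1 = 42.
Since φ is multiplicative, φ(32599633) = 10 · 67240 · 42 = 28240800.

28240800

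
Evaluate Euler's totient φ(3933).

2376

3933 = 3^2 · 19 · 23.
φ(3933) = 3933 · (1 − 1/3) · (1 − 1/19) · (1 − 1/23)
       = 3933 · 792/1311 = 2376.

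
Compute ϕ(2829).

2829 = 3 · 23 · 41.
φ(3) = 3 − 1 = 2.
φ(23) = 23 − 1 = 22.
φ(41) = 41 − 1 = 40.
φ(2829) = 2 × 22 × 40 = 1760.

1760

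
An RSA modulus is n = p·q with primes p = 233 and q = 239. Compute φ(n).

φ(55687) = 55687 · (1 − 1/233) · (1 − 1/239)
       = 55687 · 55216/55687 = 55216.

55216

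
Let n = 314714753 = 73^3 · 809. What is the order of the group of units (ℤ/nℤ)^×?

310019904

φ(314714753) = 314714753 · (1 − 1/73) · (1 − 1/809)
       = 314714753 · 58176/59057 = 310019904.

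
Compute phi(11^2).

110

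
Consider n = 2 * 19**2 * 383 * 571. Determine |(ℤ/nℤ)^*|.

74467080

φ(2) = 2 − 1 = 1.
φ(19^2) = 19^1·(19−1) = 19·18 = 342.
φ(383) = 383 − 1 = 382.
φ(571) = 571 − 1 = 570.
Since φ is multiplicative, φ(157896346) = 1 · 342 · 382 · 570 = 74467080.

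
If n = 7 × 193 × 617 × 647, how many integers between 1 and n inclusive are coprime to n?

φ(7) = 7 − 1 = 6.
φ(193) = 193 − 1 = 192.
φ(617) = 617 − 1 = 616.
φ(647) = 647 − 1 = 646.
φ(539317849) = 6 × 192 × 616 × 646 = 458422272.

458422272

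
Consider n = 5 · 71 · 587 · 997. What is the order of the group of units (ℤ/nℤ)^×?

φ(5) = 5 − 1 = 4.
φ(71) = 71 − 1 = 70.
φ(587) = 587 − 1 = 586.
φ(997) = 997 − 1 = 996.
φ(207759845) = 4 × 70 × 586 × 996 = 163423680.

163423680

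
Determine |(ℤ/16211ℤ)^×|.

14112

Prime factorization: 16211 = 13 · 29 · 43.
φ(16211) = 16211 · (1 − 1/13) · (1 − 1/29) · (1 − 1/43)
       = 16211 · 14112/16211 = 14112.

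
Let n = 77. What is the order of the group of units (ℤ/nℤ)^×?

60

77 = 7 * 11.
φ(77) = 77 · (1 − 1/7) · (1 − 1/11)
       = 77 · 60/77 = 60.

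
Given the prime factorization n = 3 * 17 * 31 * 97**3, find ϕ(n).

867133440

φ(3) = 3 − 1 = 2.
φ(17) = 17 − 1 = 16.
φ(31) = 31 − 1 = 30.
φ(97^3) = 97^3 − 97^2 = 912673 − 9409 = 903264.
Multiply: 2 · 16 · 30 · 903264 = 867133440.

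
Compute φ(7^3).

294

φ(7^3) = 7^3 − 7^2 = 343 − 49 = 294.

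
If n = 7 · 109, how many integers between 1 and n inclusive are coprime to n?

648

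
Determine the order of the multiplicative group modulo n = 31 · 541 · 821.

φ(31) = 31 − 1 = 30.
φ(541) = 541 − 1 = 540.
φ(821) = 821 − 1 = 820.
φ(13768991) = 30 × 540 × 820 = 13284000.

13284000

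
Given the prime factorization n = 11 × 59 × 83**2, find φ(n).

3947480

φ(4470961) = 4470961 · (1 − 1/11) · (1 − 1/59) · (1 − 1/83)
       = 4470961 · 47560/53867 = 3947480.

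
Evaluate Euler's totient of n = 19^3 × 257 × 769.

φ(1355564747) = 1355564747 · (1 − 1/19) · (1 − 1/257) · (1 − 1/769)
       = 1355564747 · 3538944/3755027 = 1277558784.

1277558784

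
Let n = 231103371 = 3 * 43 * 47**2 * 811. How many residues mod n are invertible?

147102480

φ(3) = 3 − 1 = 2.
φ(43) = 43 − 1 = 42.
φ(47^2) = 47^2 − 47^1 = 2209 − 47 = 2162.
φ(811) = 811 − 1 = 810.
Since φ is multiplicative, φ(231103371) = 2 · 42 · 2162 · 810 = 147102480.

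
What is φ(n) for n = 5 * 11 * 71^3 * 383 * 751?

4043890200000

φ(5662085806465) = 5662085806465 · (1 − 1/5) · (1 − 1/11) · (1 − 1/71) · (1 − 1/383) · (1 − 1/751)
       = 5662085806465 · 802200000/1123206865 = 4043890200000.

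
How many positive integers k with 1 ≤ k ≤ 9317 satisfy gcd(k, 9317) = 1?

Factor 9317: 9317 = 7 · 11**3.
φ(9317) = 9317 · (1 − 1/7) · (1 − 1/11)
       = 9317 · 60/77 = 7260.

7260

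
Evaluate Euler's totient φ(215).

Prime factorization: 215 = 5 × 43.
φ(215) = 215 · (1 − 1/5) · (1 − 1/43)
       = 215 · 168/215 = 168.

168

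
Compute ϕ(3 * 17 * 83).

φ(4233) = 4233 · (1 − 1/3) · (1 − 1/17) · (1 − 1/83)
       = 4233 · 2624/4233 = 2624.

2624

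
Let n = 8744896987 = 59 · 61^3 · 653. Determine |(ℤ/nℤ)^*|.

φ(8744896987) = 8744896987 · (1 − 1/59) · (1 − 1/61) · (1 − 1/653)
       = 8744896987 · 2268960/2350147 = 8442800160.

8442800160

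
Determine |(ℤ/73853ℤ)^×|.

73853 = 13**2 · 19 · 23.
φ(13^2) = 13^1·(13−1) = 13·12 = 156.
φ(19) = 19 − 1 = 18.
φ(23) = 23 − 1 = 22.
φ(73853) = 156 × 18 × 22 = 61776.

61776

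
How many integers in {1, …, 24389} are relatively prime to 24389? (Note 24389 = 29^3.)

φ(29^3) = 29^3 − 29^2 = 24389 − 841 = 23548.

23548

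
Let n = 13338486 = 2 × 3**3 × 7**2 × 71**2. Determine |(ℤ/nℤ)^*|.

3757320

φ(13338486) = 13338486 · (1 − 1/2) · (1 − 1/3) · (1 − 1/7) · (1 − 1/71)
       = 13338486 · 840/2982 = 3757320.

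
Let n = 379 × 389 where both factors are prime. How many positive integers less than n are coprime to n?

146664

φ(n) = (p − 1)(q − 1) = (379−1)(389−1) = 378·388 = 146664.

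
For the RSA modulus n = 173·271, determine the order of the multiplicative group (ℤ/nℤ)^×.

46440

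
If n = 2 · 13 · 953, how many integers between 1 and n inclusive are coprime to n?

φ(2) = 2 − 1 = 1.
φ(13) = 13 − 1 = 12.
φ(953) = 953 − 1 = 952.
φ(24778) = 1 × 12 × 952 = 11424.

11424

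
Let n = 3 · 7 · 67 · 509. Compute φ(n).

φ(3) = 3 − 1 = 2.
φ(7) = 7 − 1 = 6.
φ(67) = 67 − 1 = 66.
φ(509) = 509 − 1 = 508.
Multiply: 2 · 6 · 66 · 508 = 402336.

402336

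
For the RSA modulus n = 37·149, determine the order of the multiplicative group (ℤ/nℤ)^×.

φ(pq) = (p−1)(q−1) = 36 · 148 = 5328.

5328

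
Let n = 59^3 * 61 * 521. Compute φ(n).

φ(6527149999) = 6527149999 · (1 − 1/59) · (1 − 1/61) · (1 − 1/521)
       = 6527149999 · 1809600/1875079 = 6299217600.

6299217600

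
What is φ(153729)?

Prime factorization: 153729 = 3^2 · 19 · 29 · 31.
φ(153729) = 153729 · (1 − 1/3) · (1 − 1/19) · (1 − 1/29) · (1 − 1/31)
       = 153729 · 30240/51243 = 90720.

90720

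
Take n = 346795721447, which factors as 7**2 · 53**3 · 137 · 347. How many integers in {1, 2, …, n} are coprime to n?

φ(7^2) = 7^1·(7−1) = 7·6 = 42.
φ(53^3) = 53^3 − 53^2 = 148877 − 2809 = 146068.
φ(137) = 137 − 1 = 136.
φ(347) = 347 − 1 = 346.
φ(346795721447) = 42 × 146068 × 136 × 346 = 288681783936.

288681783936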